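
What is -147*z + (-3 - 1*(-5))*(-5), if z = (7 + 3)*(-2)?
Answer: 2930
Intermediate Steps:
z = -20 (z = 10*(-2) = -20)
-147*z + (-3 - 1*(-5))*(-5) = -147*(-20) + (-3 - 1*(-5))*(-5) = 2940 + (-3 + 5)*(-5) = 2940 + 2*(-5) = 2940 - 10 = 2930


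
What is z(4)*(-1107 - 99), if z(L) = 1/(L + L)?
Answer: -603/4 ≈ -150.75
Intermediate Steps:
z(L) = 1/(2*L)
z(4)*(-1107 - 99) = ((1/2)/4)*(-1107 - 99) = ((1/2)*(1/4))*(-1206) = (1/8)*(-1206) = -603/4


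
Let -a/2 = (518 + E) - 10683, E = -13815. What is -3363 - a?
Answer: -51323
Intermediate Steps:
a = 47960 (a = -2*((518 - 13815) - 10683) = -2*(-13297 - 10683) = -2*(-23980) = 47960)
-3363 - a = -3363 - 1*47960 = -3363 - 47960 = -51323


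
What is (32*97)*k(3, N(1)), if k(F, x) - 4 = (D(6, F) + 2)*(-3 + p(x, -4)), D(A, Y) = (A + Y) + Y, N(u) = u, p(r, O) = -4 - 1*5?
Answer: -509056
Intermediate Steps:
p(r, O) = -9 (p(r, O) = -4 - 5 = -9)
D(A, Y) = A + 2*Y
k(F, x) = -92 - 24*F (k(F, x) = 4 + ((6 + 2*F) + 2)*(-3 - 9) = 4 + (8 + 2*F)*(-12) = 4 + (-96 - 24*F) = -92 - 24*F)
(32*97)*k(3, N(1)) = (32*97)*(-92 - 24*3) = 3104*(-92 - 72) = 3104*(-164) = -509056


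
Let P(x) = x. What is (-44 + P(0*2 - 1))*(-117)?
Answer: 5265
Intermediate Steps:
(-44 + P(0*2 - 1))*(-117) = (-44 + (0*2 - 1))*(-117) = (-44 + (0 - 1))*(-117) = (-44 - 1)*(-117) = -45*(-117) = 5265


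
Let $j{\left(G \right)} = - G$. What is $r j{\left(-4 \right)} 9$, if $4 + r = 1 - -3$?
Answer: $0$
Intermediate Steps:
$r = 0$ ($r = -4 + \left(1 - -3\right) = -4 + \left(1 + 3\right) = -4 + 4 = 0$)
$r j{\left(-4 \right)} 9 = 0 \left(\left(-1\right) \left(-4\right)\right) 9 = 0 \cdot 4 \cdot 9 = 0 \cdot 9 = 0$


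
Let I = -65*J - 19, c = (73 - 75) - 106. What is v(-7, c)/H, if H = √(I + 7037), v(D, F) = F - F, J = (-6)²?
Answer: 0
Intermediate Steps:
J = 36
c = -108 (c = -2 - 106 = -108)
I = -2359 (I = -65*36 - 19 = -2340 - 19 = -2359)
v(D, F) = 0
H = √4678 (H = √(-2359 + 7037) = √4678 ≈ 68.396)
v(-7, c)/H = 0/(√4678) = 0*(√4678/4678) = 0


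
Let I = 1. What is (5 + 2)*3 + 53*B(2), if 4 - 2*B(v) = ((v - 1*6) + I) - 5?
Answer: 339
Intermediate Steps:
B(v) = 7 - v/2 (B(v) = 2 - (((v - 1*6) + 1) - 5)/2 = 2 - (((v - 6) + 1) - 5)/2 = 2 - (((-6 + v) + 1) - 5)/2 = 2 - ((-5 + v) - 5)/2 = 2 - (-10 + v)/2 = 2 + (5 - v/2) = 7 - v/2)
(5 + 2)*3 + 53*B(2) = (5 + 2)*3 + 53*(7 - 1/2*2) = 7*3 + 53*(7 - 1) = 21 + 53*6 = 21 + 318 = 339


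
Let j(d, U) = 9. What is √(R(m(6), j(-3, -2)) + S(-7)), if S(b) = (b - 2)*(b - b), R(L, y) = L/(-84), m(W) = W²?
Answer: I*√21/7 ≈ 0.65465*I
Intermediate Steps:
R(L, y) = -L/84 (R(L, y) = L*(-1/84) = -L/84)
S(b) = 0 (S(b) = (-2 + b)*0 = 0)
√(R(m(6), j(-3, -2)) + S(-7)) = √(-1/84*6² + 0) = √(-1/84*36 + 0) = √(-3/7 + 0) = √(-3/7) = I*√21/7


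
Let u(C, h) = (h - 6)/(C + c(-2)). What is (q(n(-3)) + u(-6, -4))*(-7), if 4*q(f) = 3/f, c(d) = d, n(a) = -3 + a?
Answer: -63/8 ≈ -7.8750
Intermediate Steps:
q(f) = 3/(4*f) (q(f) = (3/f)/4 = 3/(4*f))
u(C, h) = (-6 + h)/(-2 + C) (u(C, h) = (h - 6)/(C - 2) = (-6 + h)/(-2 + C))
(q(n(-3)) + u(-6, -4))*(-7) = (3/(4*(-3 - 3)) + (-6 - 4)/(-2 - 6))*(-7) = ((¾)/(-6) - 10/(-8))*(-7) = ((¾)*(-⅙) - ⅛*(-10))*(-7) = (-⅛ + 5/4)*(-7) = (9/8)*(-7) = -63/8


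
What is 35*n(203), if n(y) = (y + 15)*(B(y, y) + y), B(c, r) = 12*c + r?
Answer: 21684460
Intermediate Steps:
B(c, r) = r + 12*c
n(y) = 14*y*(15 + y) (n(y) = (y + 15)*((y + 12*y) + y) = (15 + y)*(13*y + y) = (15 + y)*(14*y) = 14*y*(15 + y))
35*n(203) = 35*(14*203*(15 + 203)) = 35*(14*203*218) = 35*619556 = 21684460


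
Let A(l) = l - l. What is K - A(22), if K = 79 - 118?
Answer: -39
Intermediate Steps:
K = -39
A(l) = 0
K - A(22) = -39 - 1*0 = -39 + 0 = -39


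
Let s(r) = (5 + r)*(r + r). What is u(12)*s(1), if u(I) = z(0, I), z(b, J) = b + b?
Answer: 0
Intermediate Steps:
z(b, J) = 2*b
u(I) = 0 (u(I) = 2*0 = 0)
s(r) = 2*r*(5 + r) (s(r) = (5 + r)*(2*r) = 2*r*(5 + r))
u(12)*s(1) = 0*(2*1*(5 + 1)) = 0*(2*1*6) = 0*12 = 0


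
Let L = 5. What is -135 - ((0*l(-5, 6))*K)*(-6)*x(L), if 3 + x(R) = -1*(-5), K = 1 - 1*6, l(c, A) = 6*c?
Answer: -135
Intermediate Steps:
K = -5 (K = 1 - 6 = -5)
x(R) = 2 (x(R) = -3 - 1*(-5) = -3 + 5 = 2)
-135 - ((0*l(-5, 6))*K)*(-6)*x(L) = -135 - ((0*(6*(-5)))*(-5))*(-6)*2 = -135 - ((0*(-30))*(-5))*(-6)*2 = -135 - (0*(-5))*(-6)*2 = -135 - 0*(-6)*2 = -135 - 0*2 = -135 - 1*0 = -135 + 0 = -135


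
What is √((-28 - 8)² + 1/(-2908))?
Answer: √2739893609/1454 ≈ 36.000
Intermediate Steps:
√((-28 - 8)² + 1/(-2908)) = √((-36)² - 1/2908) = √(1296 - 1/2908) = √(3768767/2908) = √2739893609/1454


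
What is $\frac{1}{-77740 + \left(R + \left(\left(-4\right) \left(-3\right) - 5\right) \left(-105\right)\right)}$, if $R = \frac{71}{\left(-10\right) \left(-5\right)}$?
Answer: $- \frac{50}{3923679} \approx -1.2743 \cdot 10^{-5}$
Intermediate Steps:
$R = \frac{71}{50} \approx 1.42$
$\frac{1}{-77740 + \left(R + \left(\left(-4\right) \left(-3\right) - 5\right) \left(-105\right)\right)} = \frac{1}{-77740 + \left(\frac{71}{50} + \left(\left(-4\right) \left(-3\right) - 5\right) \left(-105\right)\right)} = \frac{1}{-77740 + \left(\frac{71}{50} + \left(12 - 5\right) \left(-105\right)\right)} = \frac{1}{-77740 + \left(\frac{71}{50} + 7 \left(-105\right)\right)} = \frac{1}{-77740 + \left(\frac{71}{50} - 735\right)} = \frac{1}{-77740 - \frac{36679}{50}} = \frac{1}{- \frac{3923679}{50}} = - \frac{50}{3923679}$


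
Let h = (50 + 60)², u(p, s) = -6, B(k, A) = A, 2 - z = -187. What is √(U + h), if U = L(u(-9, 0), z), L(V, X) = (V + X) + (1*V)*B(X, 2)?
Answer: √12271 ≈ 110.77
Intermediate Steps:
z = 189 (z = 2 - 1*(-187) = 2 + 187 = 189)
h = 12100 (h = 110² = 12100)
L(V, X) = X + 3*V (L(V, X) = (V + X) + (1*V)*2 = (V + X) + V*2 = (V + X) + 2*V = X + 3*V)
U = 171 (U = 189 + 3*(-6) = 189 - 18 = 171)
√(U + h) = √(171 + 12100) = √12271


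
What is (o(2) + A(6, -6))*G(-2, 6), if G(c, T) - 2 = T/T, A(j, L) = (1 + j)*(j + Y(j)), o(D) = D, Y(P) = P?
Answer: 258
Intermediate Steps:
A(j, L) = 2*j*(1 + j) (A(j, L) = (1 + j)*(j + j) = (1 + j)*(2*j) = 2*j*(1 + j))
G(c, T) = 3 (G(c, T) = 2 + T/T = 2 + 1 = 3)
(o(2) + A(6, -6))*G(-2, 6) = (2 + 2*6*(1 + 6))*3 = (2 + 2*6*7)*3 = (2 + 84)*3 = 86*3 = 258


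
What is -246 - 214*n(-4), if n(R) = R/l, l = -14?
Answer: -2150/7 ≈ -307.14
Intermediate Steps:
n(R) = -R/14 (n(R) = R/(-14) = R*(-1/14) = -R/14)
-246 - 214*n(-4) = -246 - (-107)*(-4)/7 = -246 - 214*2/7 = -246 - 428/7 = -2150/7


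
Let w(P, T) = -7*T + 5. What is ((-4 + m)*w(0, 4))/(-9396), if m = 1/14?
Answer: -1265/131544 ≈ -0.0096166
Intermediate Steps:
m = 1/14 ≈ 0.071429
w(P, T) = 5 - 7*T
((-4 + m)*w(0, 4))/(-9396) = ((-4 + 1/14)*(5 - 7*4))/(-9396) = -55*(5 - 28)/14*(-1/9396) = -55/14*(-23)*(-1/9396) = (1265/14)*(-1/9396) = -1265/131544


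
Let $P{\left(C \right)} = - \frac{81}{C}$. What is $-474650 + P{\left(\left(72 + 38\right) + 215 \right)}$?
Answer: $- \frac{154261331}{325} \approx -4.7465 \cdot 10^{5}$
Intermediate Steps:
$-474650 + P{\left(\left(72 + 38\right) + 215 \right)} = -474650 - \frac{81}{\left(72 + 38\right) + 215} = -474650 - \frac{81}{110 + 215} = -474650 - \frac{81}{325} = - \frac{154261331}{325}$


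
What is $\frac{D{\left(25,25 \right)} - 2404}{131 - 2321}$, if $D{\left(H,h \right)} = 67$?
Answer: $\frac{779}{730} \approx 1.0671$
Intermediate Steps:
$\frac{D{\left(25,25 \right)} - 2404}{131 - 2321} = \frac{67 - 2404}{131 - 2321} = - \frac{2337}{-2190} = \left(-2337\right) \left(- \frac{1}{2190}\right) = \frac{779}{730}$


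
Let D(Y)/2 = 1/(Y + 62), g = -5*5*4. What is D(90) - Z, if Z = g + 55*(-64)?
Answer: 275121/76 ≈ 3620.0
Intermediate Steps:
g = -100 (g = -25*4 = -100)
Z = -3620 (Z = -100 + 55*(-64) = -100 - 3520 = -3620)
D(Y) = 2/(62 + Y) (D(Y) = 2/(Y + 62) = 2/(62 + Y))
D(90) - Z = 2/(62 + 90) - 1*(-3620) = 2/152 + 3620 = 2*(1/152) + 3620 = 1/76 + 3620 = 275121/76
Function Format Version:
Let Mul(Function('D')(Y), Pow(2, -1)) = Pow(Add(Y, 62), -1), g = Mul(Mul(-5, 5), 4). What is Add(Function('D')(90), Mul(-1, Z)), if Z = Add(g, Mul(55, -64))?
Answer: Rational(275121, 76) ≈ 3620.0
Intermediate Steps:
g = -100 (g = Mul(-25, 4) = -100)
Z = -3620 (Z = Add(-100, Mul(55, -64)) = Add(-100, -3520) = -3620)
Function('D')(Y) = Mul(2, Pow(Add(62, Y), -1)) (Function('D')(Y) = Mul(2, Pow(Add(Y, 62), -1)) = Mul(2, Pow(Add(62, Y), -1)))
Add(Function('D')(90), Mul(-1, Z)) = Add(Mul(2, Pow(Add(62, 90), -1)), Mul(-1, -3620)) = Add(Mul(2, Pow(152, -1)), 3620) = Add(Mul(2, Rational(1, 152)), 3620) = Add(Rational(1, 76), 3620) = Rational(275121, 76)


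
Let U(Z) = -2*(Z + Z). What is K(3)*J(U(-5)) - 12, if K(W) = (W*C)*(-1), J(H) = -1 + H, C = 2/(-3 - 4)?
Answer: 30/7 ≈ 4.2857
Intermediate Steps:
U(Z) = -4*Z
C = -2/7 (C = 2/(-7) = 2*(-1/7) = -2/7 ≈ -0.28571)
K(W) = 2*W/7 (K(W) = (W*(-2/7))*(-1) = -2*W/7*(-1) = 2*W/7)
K(3)*J(U(-5)) - 12 = ((2/7)*3)*(-1 - 4*(-5)) - 12 = 6*(-1 + 20)/7 - 12 = (6/7)*19 - 12 = 114/7 - 12 = 30/7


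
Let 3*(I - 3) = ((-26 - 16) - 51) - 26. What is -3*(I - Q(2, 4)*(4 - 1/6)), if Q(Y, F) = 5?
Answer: 335/2 ≈ 167.50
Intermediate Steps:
I = -110/3 (I = 3 + (((-26 - 16) - 51) - 26)/3 = 3 + ((-42 - 51) - 26)/3 = 3 + (-93 - 26)/3 = 3 + (1/3)*(-119) = 3 - 119/3 = -110/3 ≈ -36.667)
-3*(I - Q(2, 4)*(4 - 1/6)) = -3*(-110/3 - 5*(4 - 1/6)) = -3*(-110/3 - 5*23/6) = -3*(-110/3 - 1*115/6) = -3*(-110/3 - 115/6) = -3*(-335/6) = 335/2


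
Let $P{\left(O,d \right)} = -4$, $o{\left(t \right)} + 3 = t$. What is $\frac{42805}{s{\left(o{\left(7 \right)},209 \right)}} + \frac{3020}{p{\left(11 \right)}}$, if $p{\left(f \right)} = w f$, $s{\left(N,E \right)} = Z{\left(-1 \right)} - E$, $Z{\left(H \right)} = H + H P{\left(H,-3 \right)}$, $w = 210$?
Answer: $- \frac{9825743}{47586} \approx -206.48$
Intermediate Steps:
$o{\left(t \right)} = -3 + t$
$Z{\left(H \right)} = - 3 H$ ($Z{\left(H \right)} = H + H \left(-4\right) = H - 4 H = - 3 H$)
$s{\left(N,E \right)} = 3 - E$ ($s{\left(N,E \right)} = \left(-3\right) \left(-1\right) - E = 3 - E$)
$p{\left(f \right)} = 210 f$
$\frac{42805}{s{\left(o{\left(7 \right)},209 \right)}} + \frac{3020}{p{\left(11 \right)}} = \frac{42805}{3 - 209} + \frac{3020}{210 \cdot 11} = \frac{42805}{3 - 209} + \frac{3020}{2310} = \frac{42805}{-206} + 3020 \cdot \frac{1}{2310} = 42805 \left(- \frac{1}{206}\right) + \frac{302}{231} = - \frac{42805}{206} + \frac{302}{231} = - \frac{9825743}{47586}$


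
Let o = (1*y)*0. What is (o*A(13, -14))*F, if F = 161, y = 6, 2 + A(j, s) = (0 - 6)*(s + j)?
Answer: 0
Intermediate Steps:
A(j, s) = -2 - 6*j - 6*s (A(j, s) = -2 + (0 - 6)*(s + j) = -2 - 6*(j + s) = -2 + (-6*j - 6*s) = -2 - 6*j - 6*s)
o = 0 (o = (1*6)*0 = 6*0 = 0)
(o*A(13, -14))*F = (0*(-2 - 6*13 - 6*(-14)))*161 = (0*(-2 - 78 + 84))*161 = (0*4)*161 = 0*161 = 0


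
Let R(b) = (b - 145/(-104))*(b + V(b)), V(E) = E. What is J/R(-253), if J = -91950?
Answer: -4781400/6620251 ≈ -0.72224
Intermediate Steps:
R(b) = 2*b*(145/104 + b) (R(b) = (b - 145/(-104))*(b + b) = (b - 145*(-1/104))*(2*b) = (b + 145/104)*(2*b) = (145/104 + b)*(2*b) = 2*b*(145/104 + b))
J/R(-253) = -91950*(-52/(253*(145 + 104*(-253)))) = -91950*(-52/(253*(145 - 26312))) = -91950/((1/52)*(-253)*(-26167)) = -91950/6620251/52 = -91950*52/6620251 = -4781400/6620251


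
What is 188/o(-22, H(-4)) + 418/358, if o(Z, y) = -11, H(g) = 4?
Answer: -31353/1969 ≈ -15.923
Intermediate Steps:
188/o(-22, H(-4)) + 418/358 = 188/(-11) + 418/358 = 188*(-1/11) + 418*(1/358) = -188/11 + 209/179 = -31353/1969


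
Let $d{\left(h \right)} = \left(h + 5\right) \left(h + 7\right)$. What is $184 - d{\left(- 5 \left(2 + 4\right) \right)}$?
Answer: $-391$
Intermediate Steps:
$d{\left(h \right)} = \left(5 + h\right) \left(7 + h\right)$
$184 - d{\left(- 5 \left(2 + 4\right) \right)} = 184 - \left(35 + \left(- 5 \left(2 + 4\right)\right)^{2} + 12 \left(- 5 \left(2 + 4\right)\right)\right) = 184 - \left(35 + \left(\left(-5\right) 6\right)^{2} + 12 \left(\left(-5\right) 6\right)\right) = 184 - \left(35 + \left(-30\right)^{2} + 12 \left(-30\right)\right) = 184 - \left(35 + 900 - 360\right) = 184 - 575 = -391$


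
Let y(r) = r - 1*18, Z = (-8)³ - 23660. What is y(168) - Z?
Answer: 24322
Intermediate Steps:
Z = -24172 (Z = -512 - 23660 = -24172)
y(r) = -18 + r (y(r) = r - 18 = -18 + r)
y(168) - Z = (-18 + 168) - 1*(-24172) = 150 + 24172 = 24322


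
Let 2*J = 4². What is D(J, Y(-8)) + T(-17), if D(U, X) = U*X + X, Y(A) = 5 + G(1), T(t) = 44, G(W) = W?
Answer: 98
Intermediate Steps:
J = 8 (J = (½)*4² = (½)*16 = 8)
Y(A) = 6 (Y(A) = 5 + 1 = 6)
D(U, X) = X + U*X
D(J, Y(-8)) + T(-17) = 6*(1 + 8) + 44 = 6*9 + 44 = 54 + 44 = 98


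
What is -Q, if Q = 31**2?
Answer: -961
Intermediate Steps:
Q = 961
-Q = -1*961 = -961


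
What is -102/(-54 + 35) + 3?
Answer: 159/19 ≈ 8.3684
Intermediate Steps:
-102/(-54 + 35) + 3 = -102/(-19) + 3 = -102*(-1/19) + 3 = 102/19 + 3 = 159/19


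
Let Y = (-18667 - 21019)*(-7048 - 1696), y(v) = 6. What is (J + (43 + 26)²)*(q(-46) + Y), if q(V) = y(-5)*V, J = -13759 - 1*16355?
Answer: -8797848680124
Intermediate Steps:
Y = 347014384 (Y = -39686*(-8744) = 347014384)
J = -30114 (J = -13759 - 16355 = -30114)
q(V) = 6*V
(J + (43 + 26)²)*(q(-46) + Y) = (-30114 + (43 + 26)²)*(6*(-46) + 347014384) = (-30114 + 69²)*(-276 + 347014384) = (-30114 + 4761)*347014108 = -25353*347014108 = -8797848680124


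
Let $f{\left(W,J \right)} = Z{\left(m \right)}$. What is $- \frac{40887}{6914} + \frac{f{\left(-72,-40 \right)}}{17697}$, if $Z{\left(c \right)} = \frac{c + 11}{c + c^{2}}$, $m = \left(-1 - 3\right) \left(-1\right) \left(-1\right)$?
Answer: $- \frac{4341439235}{734142348} \approx -5.9136$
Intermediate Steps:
$m = -4$ ($m = \left(-1 - 3\right) \left(-1\right) \left(-1\right) = \left(-4\right) \left(-1\right) \left(-1\right) = 4 \left(-1\right) = -4$)
$Z{\left(c \right)} = \frac{11 + c}{c + c^{2}}$
$f{\left(W,J \right)} = \frac{7}{12}$ ($f{\left(W,J \right)} = \frac{11 - 4}{\left(-4\right) \left(1 - 4\right)} = \left(- \frac{1}{4}\right) \frac{1}{-3} \cdot 7 = \left(- \frac{1}{4}\right) \left(- \frac{1}{3}\right) 7 = \frac{7}{12}$)
$- \frac{40887}{6914} + \frac{f{\left(-72,-40 \right)}}{17697} = - \frac{40887}{6914} + \frac{7}{12 \cdot 17697} = \left(-40887\right) \frac{1}{6914} + \frac{7}{12} \cdot \frac{1}{17697} = - \frac{40887}{6914} + \frac{7}{212364} = - \frac{4341439235}{734142348}$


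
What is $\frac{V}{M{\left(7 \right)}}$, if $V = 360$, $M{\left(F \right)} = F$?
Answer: $\frac{360}{7} \approx 51.429$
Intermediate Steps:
$\frac{V}{M{\left(7 \right)}} = \frac{360}{7}$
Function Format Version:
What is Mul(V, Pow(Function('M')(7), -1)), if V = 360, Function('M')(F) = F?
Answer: Rational(360, 7) ≈ 51.429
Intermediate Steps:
Mul(V, Pow(Function('M')(7), -1)) = Mul(360, Pow(7, -1)) = Mul(360, Rational(1, 7)) = Rational(360, 7)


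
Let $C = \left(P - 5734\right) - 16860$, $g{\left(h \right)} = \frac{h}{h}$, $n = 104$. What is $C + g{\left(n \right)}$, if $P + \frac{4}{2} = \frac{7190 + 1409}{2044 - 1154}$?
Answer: $- \frac{20100951}{890} \approx -22585.0$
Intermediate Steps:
$g{\left(h \right)} = 1$
$P = \frac{6819}{890}$ ($P = -2 + \frac{7190 + 1409}{2044 - 1154} = -2 + \frac{8599}{890} = \frac{6819}{890} \approx 7.6618$)
$C = - \frac{20101841}{890}$ ($C = \left(\frac{6819}{890} - 5734\right) - 16860 = - \frac{5096441}{890} - 16860 = - \frac{20101841}{890} \approx -22586.0$)
$C + g{\left(n \right)} = - \frac{20101841}{890} + 1 = - \frac{20100951}{890}$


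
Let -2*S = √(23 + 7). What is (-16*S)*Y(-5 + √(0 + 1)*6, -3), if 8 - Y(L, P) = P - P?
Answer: 64*√30 ≈ 350.54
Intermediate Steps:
Y(L, P) = 8 (Y(L, P) = 8 - (P - P) = 8 - 1*0 = 8 + 0 = 8)
S = -√30/2 (S = -√(23 + 7)/2 = -√30/2 ≈ -2.7386)
(-16*S)*Y(-5 + √(0 + 1)*6, -3) = -(-8)*√30*8 = (8*√30)*8 = 64*√30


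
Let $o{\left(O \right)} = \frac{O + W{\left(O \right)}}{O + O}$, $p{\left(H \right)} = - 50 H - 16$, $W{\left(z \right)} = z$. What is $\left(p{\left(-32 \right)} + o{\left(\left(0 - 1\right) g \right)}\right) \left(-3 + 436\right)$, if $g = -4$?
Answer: $686305$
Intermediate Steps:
$p{\left(H \right)} = -16 - 50 H$
$o{\left(O \right)} = 1$ ($o{\left(O \right)} = \frac{O + O}{O + O} = \frac{2 O}{2 O} = 2 O \frac{1}{2 O} = 1$)
$\left(p{\left(-32 \right)} + o{\left(\left(0 - 1\right) g \right)}\right) \left(-3 + 436\right) = \left(\left(-16 - -1600\right) + 1\right) \left(-3 + 436\right) = \left(\left(-16 + 1600\right) + 1\right) 433 = \left(1584 + 1\right) 433 = 1585 \cdot 433 = 686305$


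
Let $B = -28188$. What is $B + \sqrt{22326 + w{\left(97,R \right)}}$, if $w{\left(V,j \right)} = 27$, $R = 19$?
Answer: $-28188 + \sqrt{22353} \approx -28039.0$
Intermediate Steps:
$B + \sqrt{22326 + w{\left(97,R \right)}} = -28188 + \sqrt{22326 + 27} = -28188 + \sqrt{22353}$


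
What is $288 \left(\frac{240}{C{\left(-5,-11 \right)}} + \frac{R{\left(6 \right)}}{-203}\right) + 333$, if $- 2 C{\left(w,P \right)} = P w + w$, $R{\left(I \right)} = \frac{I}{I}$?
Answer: $- \frac{2469717}{1015} \approx -2433.2$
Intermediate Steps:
$R{\left(I \right)} = 1$
$C{\left(w,P \right)} = - \frac{w}{2} - \frac{P w}{2}$ ($C{\left(w,P \right)} = - \frac{P w + w}{2} = - \frac{w + P w}{2} = - \frac{w}{2} - \frac{P w}{2}$)
$288 \left(\frac{240}{C{\left(-5,-11 \right)}} + \frac{R{\left(6 \right)}}{-203}\right) + 333 = 288 \left(\frac{240}{\left(- \frac{1}{2}\right) \left(-5\right) \left(1 - 11\right)} + 1 \frac{1}{-203}\right) + 333 = 288 \left(\frac{240}{\left(- \frac{1}{2}\right) \left(-5\right) \left(-10\right)} + 1 \left(- \frac{1}{203}\right)\right) + 333 = 288 \left(\frac{240}{-25} - \frac{1}{203}\right) + 333 = 288 \left(240 \left(- \frac{1}{25}\right) - \frac{1}{203}\right) + 333 = 288 \left(- \frac{48}{5} - \frac{1}{203}\right) + 333 = 288 \left(- \frac{9749}{1015}\right) + 333 = - \frac{2807712}{1015} + 333 = - \frac{2469717}{1015}$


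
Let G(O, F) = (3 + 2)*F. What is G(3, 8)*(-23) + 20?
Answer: -900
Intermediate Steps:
G(O, F) = 5*F
G(3, 8)*(-23) + 20 = (5*8)*(-23) + 20 = 40*(-23) + 20 = -920 + 20 = -900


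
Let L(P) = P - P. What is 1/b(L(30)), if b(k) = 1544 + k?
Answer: 1/1544 ≈ 0.00064767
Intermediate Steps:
L(P) = 0
1/b(L(30)) = 1/(1544 + 0) = 1/1544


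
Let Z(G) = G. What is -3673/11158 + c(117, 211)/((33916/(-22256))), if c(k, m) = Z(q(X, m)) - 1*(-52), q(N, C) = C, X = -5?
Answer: -16359001823/94608682 ≈ -172.91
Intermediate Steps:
c(k, m) = 52 + m (c(k, m) = m - 1*(-52) = m + 52 = 52 + m)
-3673/11158 + c(117, 211)/((33916/(-22256))) = -3673/11158 + (52 + 211)/((33916/(-22256))) = -3673*1/11158 + 263/((33916*(-1/22256))) = -3673/11158 + 263/(-8479/5564) = -3673/11158 + 263*(-5564/8479) = -3673/11158 - 1463332/8479 = -16359001823/94608682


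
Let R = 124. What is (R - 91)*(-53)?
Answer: -1749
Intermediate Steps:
(R - 91)*(-53) = (124 - 91)*(-53) = 33*(-53) = -1749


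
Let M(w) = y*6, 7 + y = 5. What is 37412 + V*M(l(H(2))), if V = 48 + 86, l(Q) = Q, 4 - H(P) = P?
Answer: 35804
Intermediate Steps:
y = -2 (y = -7 + 5 = -2)
H(P) = 4 - P
V = 134
M(w) = -12 (M(w) = -2*6 = -12)
37412 + V*M(l(H(2))) = 37412 + 134*(-12) = 37412 - 1608 = 35804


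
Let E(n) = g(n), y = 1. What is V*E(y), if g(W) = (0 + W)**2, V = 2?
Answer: 2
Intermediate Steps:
g(W) = W**2
E(n) = n**2
V*E(y) = 2*1**2 = 2*1 = 2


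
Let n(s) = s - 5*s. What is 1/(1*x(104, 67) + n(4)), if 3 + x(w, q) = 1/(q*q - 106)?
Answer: -4383/83276 ≈ -0.052632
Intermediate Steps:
n(s) = -4*s
x(w, q) = -3 + 1/(-106 + q²) (x(w, q) = -3 + 1/(q*q - 106) = -3 + 1/(q² - 106) = -3 + 1/(-106 + q²))
1/(1*x(104, 67) + n(4)) = 1/(1*((319 - 3*67²)/(-106 + 67²)) - 4*4) = 1/(1*((319 - 3*4489)/(-106 + 4489)) - 16) = 1/(1*((319 - 13467)/4383) - 16) = 1/(1*((1/4383)*(-13148)) - 16) = 1/(1*(-13148/4383) - 16) = 1/(-13148/4383 - 16) = 1/(-83276/4383) = -4383/83276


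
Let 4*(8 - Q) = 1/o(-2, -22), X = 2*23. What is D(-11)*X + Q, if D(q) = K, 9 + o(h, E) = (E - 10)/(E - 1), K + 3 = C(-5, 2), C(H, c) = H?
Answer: -251977/700 ≈ -359.97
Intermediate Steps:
K = -8 (K = -3 - 5 = -8)
o(h, E) = -9 + (-10 + E)/(-1 + E) (o(h, E) = -9 + (E - 10)/(E - 1) = -9 + (-10 + E)/(-1 + E))
D(q) = -8
X = 46
Q = 5623/700 (Q = 8 - (-1 - 22)/(-1 - 8*(-22))/4 = 8 - (-23/(-1 + 176))/4 = 8 - 1/(4*((-1/23*175))) = 8 - 1/(4*(-175/23)) = 8 - ¼*(-23/175) = 8 + 23/700 = 5623/700 ≈ 8.0329)
D(-11)*X + Q = -8*46 + 5623/700 = -368 + 5623/700 = -251977/700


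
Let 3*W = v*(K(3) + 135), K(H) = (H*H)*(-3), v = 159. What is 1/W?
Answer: 1/5724 ≈ 0.00017470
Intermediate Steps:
K(H) = -3*H**2 (K(H) = H**2*(-3) = -3*H**2)
W = 5724 (W = (159*(-3*3**2 + 135))/3 = (159*(-3*9 + 135))/3 = (159*(-27 + 135))/3 = (159*108)/3 = (1/3)*17172 = 5724)
1/W = 1/5724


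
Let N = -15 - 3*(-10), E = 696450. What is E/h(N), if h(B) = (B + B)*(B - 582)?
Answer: -23215/567 ≈ -40.944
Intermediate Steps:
N = 15 (N = -15 + 30 = 15)
h(B) = 2*B*(-582 + B) (h(B) = (2*B)*(-582 + B) = 2*B*(-582 + B))
E/h(N) = 696450/((2*15*(-582 + 15))) = 696450/((2*15*(-567))) = 696450/(-17010) = 696450*(-1/17010) = -23215/567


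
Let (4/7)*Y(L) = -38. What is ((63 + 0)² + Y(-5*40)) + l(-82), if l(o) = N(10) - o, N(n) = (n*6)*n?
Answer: 9169/2 ≈ 4584.5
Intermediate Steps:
N(n) = 6*n² (N(n) = (6*n)*n = 6*n²)
Y(L) = -133/2 (Y(L) = (7/4)*(-38) = -133/2)
l(o) = 600 - o (l(o) = 6*10² - o = 6*100 - o = 600 - o)
((63 + 0)² + Y(-5*40)) + l(-82) = ((63 + 0)² - 133/2) + (600 - 1*(-82)) = (63² - 133/2) + (600 + 82) = (3969 - 133/2) + 682 = 7805/2 + 682 = 9169/2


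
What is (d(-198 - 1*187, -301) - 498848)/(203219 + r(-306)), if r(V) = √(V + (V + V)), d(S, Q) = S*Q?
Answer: -77825357897/41297962879 + 1148889*I*√102/41297962879 ≈ -1.8845 + 0.00028096*I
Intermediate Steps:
d(S, Q) = Q*S
r(V) = √3*√V (r(V) = √(V + 2*V) = √(3*V) = √3*√V)
(d(-198 - 1*187, -301) - 498848)/(203219 + r(-306)) = (-301*(-198 - 1*187) - 498848)/(203219 + √3*√(-306)) = (-301*(-198 - 187) - 498848)/(203219 + √3*(3*I*√34)) = (-301*(-385) - 498848)/(203219 + 3*I*√102) = (115885 - 498848)/(203219 + 3*I*√102) = -382963/(203219 + 3*I*√102)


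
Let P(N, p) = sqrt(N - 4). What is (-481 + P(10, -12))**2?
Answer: (481 - sqrt(6))**2 ≈ 2.2901e+5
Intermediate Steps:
P(N, p) = sqrt(-4 + N)
(-481 + P(10, -12))**2 = (-481 + sqrt(-4 + 10))**2 = (-481 + sqrt(6))**2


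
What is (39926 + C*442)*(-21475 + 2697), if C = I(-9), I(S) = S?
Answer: -675031544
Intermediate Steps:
C = -9
(39926 + C*442)*(-21475 + 2697) = (39926 - 9*442)*(-21475 + 2697) = (39926 - 3978)*(-18778) = 35948*(-18778) = -675031544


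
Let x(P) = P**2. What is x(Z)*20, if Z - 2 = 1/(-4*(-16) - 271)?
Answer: 3411380/42849 ≈ 79.614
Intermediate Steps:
Z = 413/207 (Z = 2 + 1/(-4*(-16) - 271) = 2 + 1/(64 - 271) = 2 + 1/(-207) = 2 - 1/207 = 413/207 ≈ 1.9952)
x(Z)*20 = (413/207)**2*20 = (170569/42849)*20 = 3411380/42849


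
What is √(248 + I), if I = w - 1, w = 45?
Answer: 2*√73 ≈ 17.088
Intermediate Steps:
I = 44 (I = 45 - 1 = 44)
√(248 + I) = √(248 + 44) = √292 = 2*√73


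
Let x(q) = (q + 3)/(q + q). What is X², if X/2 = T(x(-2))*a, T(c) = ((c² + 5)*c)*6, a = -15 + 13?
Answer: 59049/64 ≈ 922.64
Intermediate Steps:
x(q) = (3 + q)/(2*q) (x(q) = (3 + q)/((2*q)) = (3 + q)*(1/(2*q)) = (3 + q)/(2*q))
a = -2
T(c) = 6*c*(5 + c²) (T(c) = ((5 + c²)*c)*6 = (c*(5 + c²))*6 = 6*c*(5 + c²))
X = 243/8 (X = 2*((6*((½)*(3 - 2)/(-2))*(5 + ((½)*(3 - 2)/(-2))²))*(-2)) = 2*((6*((½)*(-½)*1)*(5 + ((½)*(-½)*1)²))*(-2)) = 2*((6*(-¼)*(5 + (-¼)²))*(-2)) = 2*((6*(-¼)*(5 + 1/16))*(-2)) = 2*((6*(-¼)*(81/16))*(-2)) = 2*(-243/32*(-2)) = 2*(243/16) = 243/8 ≈ 30.375)
X² = (243/8)² = 59049/64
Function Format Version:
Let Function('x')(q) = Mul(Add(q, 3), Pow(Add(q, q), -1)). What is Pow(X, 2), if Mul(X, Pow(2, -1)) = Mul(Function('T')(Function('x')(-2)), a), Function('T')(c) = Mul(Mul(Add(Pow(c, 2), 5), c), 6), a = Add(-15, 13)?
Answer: Rational(59049, 64) ≈ 922.64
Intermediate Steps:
Function('x')(q) = Mul(Rational(1, 2), Pow(q, -1), Add(3, q)) (Function('x')(q) = Mul(Add(3, q), Pow(Mul(2, q), -1)) = Mul(Add(3, q), Mul(Rational(1, 2), Pow(q, -1))) = Mul(Rational(1, 2), Pow(q, -1), Add(3, q)))
a = -2
Function('T')(c) = Mul(6, c, Add(5, Pow(c, 2))) (Function('T')(c) = Mul(Mul(Add(5, Pow(c, 2)), c), 6) = Mul(Mul(c, Add(5, Pow(c, 2))), 6) = Mul(6, c, Add(5, Pow(c, 2))))
X = Rational(243, 8) (X = Mul(2, Mul(Mul(6, Mul(Rational(1, 2), Pow(-2, -1), Add(3, -2)), Add(5, Pow(Mul(Rational(1, 2), Pow(-2, -1), Add(3, -2)), 2))), -2)) = Mul(2, Mul(Mul(6, Mul(Rational(1, 2), Rational(-1, 2), 1), Add(5, Pow(Mul(Rational(1, 2), Rational(-1, 2), 1), 2))), -2)) = Mul(2, Mul(Mul(6, Rational(-1, 4), Add(5, Pow(Rational(-1, 4), 2))), -2)) = Mul(2, Mul(Mul(6, Rational(-1, 4), Add(5, Rational(1, 16))), -2)) = Mul(2, Mul(Mul(6, Rational(-1, 4), Rational(81, 16)), -2)) = Mul(2, Mul(Rational(-243, 32), -2)) = Mul(2, Rational(243, 16)) = Rational(243, 8) ≈ 30.375)
Pow(X, 2) = Pow(Rational(243, 8), 2) = Rational(59049, 64)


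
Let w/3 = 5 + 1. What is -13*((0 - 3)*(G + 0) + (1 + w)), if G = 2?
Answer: -169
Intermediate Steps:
w = 18 (w = 3*(5 + 1) = 3*6 = 18)
-13*((0 - 3)*(G + 0) + (1 + w)) = -13*((0 - 3)*(2 + 0) + (1 + 18)) = -13*(-3*2 + 19) = -13*(-6 + 19) = -13*13 = -169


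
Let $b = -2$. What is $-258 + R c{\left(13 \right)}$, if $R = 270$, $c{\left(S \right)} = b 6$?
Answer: $-3498$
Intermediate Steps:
$c{\left(S \right)} = -12$ ($c{\left(S \right)} = \left(-2\right) 6 = -12$)
$-258 + R c{\left(13 \right)} = -258 + 270 \left(-12\right) = -258 - 3240 = -3498$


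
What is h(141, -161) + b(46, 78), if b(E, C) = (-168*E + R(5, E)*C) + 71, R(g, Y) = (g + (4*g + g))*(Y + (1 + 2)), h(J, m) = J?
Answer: 107144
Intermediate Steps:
R(g, Y) = 6*g*(3 + Y) (R(g, Y) = (g + 5*g)*(Y + 3) = (6*g)*(3 + Y) = 6*g*(3 + Y))
b(E, C) = 71 - 168*E + C*(90 + 30*E) (b(E, C) = (-168*E + (6*5*(3 + E))*C) + 71 = (-168*E + (90 + 30*E)*C) + 71 = (-168*E + C*(90 + 30*E)) + 71 = 71 - 168*E + C*(90 + 30*E))
h(141, -161) + b(46, 78) = 141 + (71 - 168*46 + 30*78*(3 + 46)) = 141 + (71 - 7728 + 30*78*49) = 141 + (71 - 7728 + 114660) = 141 + 107003 = 107144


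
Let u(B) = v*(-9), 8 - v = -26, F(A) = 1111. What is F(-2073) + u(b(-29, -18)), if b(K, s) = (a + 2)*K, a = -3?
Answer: 805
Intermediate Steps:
v = 34 (v = 8 - 1*(-26) = 8 + 26 = 34)
b(K, s) = -K (b(K, s) = (-3 + 2)*K = -K)
u(B) = -306 (u(B) = 34*(-9) = -306)
F(-2073) + u(b(-29, -18)) = 1111 - 306 = 805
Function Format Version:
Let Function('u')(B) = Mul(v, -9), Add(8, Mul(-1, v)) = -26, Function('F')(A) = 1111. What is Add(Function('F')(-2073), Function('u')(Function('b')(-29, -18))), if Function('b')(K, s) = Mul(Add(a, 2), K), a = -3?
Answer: 805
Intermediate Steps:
v = 34 (v = Add(8, Mul(-1, -26)) = Add(8, 26) = 34)
Function('b')(K, s) = Mul(-1, K) (Function('b')(K, s) = Mul(Add(-3, 2), K) = Mul(-1, K))
Function('u')(B) = -306 (Function('u')(B) = Mul(34, -9) = -306)
Add(Function('F')(-2073), Function('u')(Function('b')(-29, -18))) = Add(1111, -306) = 805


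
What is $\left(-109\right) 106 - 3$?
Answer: $-11557$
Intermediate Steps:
$\left(-109\right) 106 - 3 = -11554 + \left(-21 + 18\right) = -11554 - 3 = -11557$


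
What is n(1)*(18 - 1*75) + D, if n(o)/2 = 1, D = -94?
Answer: -208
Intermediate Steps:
n(o) = 2 (n(o) = 2*1 = 2)
n(1)*(18 - 1*75) + D = 2*(18 - 1*75) - 94 = 2*(18 - 75) - 94 = 2*(-57) - 94 = -114 - 94 = -208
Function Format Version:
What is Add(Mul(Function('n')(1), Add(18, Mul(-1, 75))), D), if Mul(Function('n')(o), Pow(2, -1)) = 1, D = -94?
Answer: -208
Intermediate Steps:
Function('n')(o) = 2 (Function('n')(o) = Mul(2, 1) = 2)
Add(Mul(Function('n')(1), Add(18, Mul(-1, 75))), D) = Add(Mul(2, Add(18, Mul(-1, 75))), -94) = Add(Mul(2, Add(18, -75)), -94) = Add(Mul(2, -57), -94) = Add(-114, -94) = -208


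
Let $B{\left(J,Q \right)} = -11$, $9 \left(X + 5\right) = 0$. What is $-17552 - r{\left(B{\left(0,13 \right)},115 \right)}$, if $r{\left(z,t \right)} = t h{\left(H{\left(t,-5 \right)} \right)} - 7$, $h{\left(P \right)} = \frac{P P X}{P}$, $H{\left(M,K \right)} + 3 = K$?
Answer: $-22145$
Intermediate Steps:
$X = -5$ ($X = -5 + \frac{1}{9} \cdot 0 = -5 + 0 = -5$)
$H{\left(M,K \right)} = -3 + K$
$h{\left(P \right)} = - 5 P$ ($h{\left(P \right)} = \frac{P P \left(-5\right)}{P} = \frac{P^{2} \left(-5\right)}{P} = \frac{\left(-5\right) P^{2}}{P} = - 5 P$)
$r{\left(z,t \right)} = -7 + 40 t$ ($r{\left(z,t \right)} = t \left(- 5 \left(-3 - 5\right)\right) - 7 = t \left(\left(-5\right) \left(-8\right)\right) - 7 = t 40 - 7 = 40 t - 7 = -7 + 40 t$)
$-17552 - r{\left(B{\left(0,13 \right)},115 \right)} = -17552 - \left(-7 + 40 \cdot 115\right) = -17552 - \left(-7 + 4600\right) = -17552 - 4593 = -22145$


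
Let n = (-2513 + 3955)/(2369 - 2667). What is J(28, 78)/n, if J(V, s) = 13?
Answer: -1937/721 ≈ -2.6865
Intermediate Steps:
n = -721/149 (n = 1442/(-298) = 1442*(-1/298) = -721/149 ≈ -4.8389)
J(28, 78)/n = 13/(-721/149) = 13*(-149/721) = -1937/721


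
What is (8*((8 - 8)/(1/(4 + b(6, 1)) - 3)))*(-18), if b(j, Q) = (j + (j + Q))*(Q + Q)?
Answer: 0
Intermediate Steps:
b(j, Q) = 2*Q*(Q + 2*j) (b(j, Q) = (j + (Q + j))*(2*Q) = (Q + 2*j)*(2*Q) = 2*Q*(Q + 2*j))
(8*((8 - 8)/(1/(4 + b(6, 1)) - 3)))*(-18) = (8*((8 - 8)/(1/(4 + 2*1*(1 + 2*6)) - 3)))*(-18) = (8*(0/(1/(4 + 2*1*(1 + 12)) - 3)))*(-18) = (8*(0/(1/(4 + 2*1*13) - 3)))*(-18) = (8*(0/(1/(4 + 26) - 3)))*(-18) = (8*(0/(1/30 - 3)))*(-18) = (8*(0/(-89/30)))*(-18) = (8*(0*(-30/89)))*(-18) = (8*0)*(-18) = 0*(-18) = 0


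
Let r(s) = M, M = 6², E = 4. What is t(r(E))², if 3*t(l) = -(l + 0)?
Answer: 144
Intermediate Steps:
M = 36
r(s) = 36
t(l) = -l/3 (t(l) = (-(l + 0))/3 = (-l)/3 = -l/3)
t(r(E))² = (-⅓*36)² = (-12)² = 144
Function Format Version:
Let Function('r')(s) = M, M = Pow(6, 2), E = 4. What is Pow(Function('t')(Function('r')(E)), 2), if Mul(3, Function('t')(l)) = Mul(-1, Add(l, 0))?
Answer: 144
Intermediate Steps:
M = 36
Function('r')(s) = 36
Function('t')(l) = Mul(Rational(-1, 3), l) (Function('t')(l) = Mul(Rational(1, 3), Mul(-1, Add(l, 0))) = Mul(Rational(1, 3), Mul(-1, l)) = Mul(Rational(-1, 3), l))
Pow(Function('t')(Function('r')(E)), 2) = Pow(Mul(Rational(-1, 3), 36), 2) = Pow(-12, 2) = 144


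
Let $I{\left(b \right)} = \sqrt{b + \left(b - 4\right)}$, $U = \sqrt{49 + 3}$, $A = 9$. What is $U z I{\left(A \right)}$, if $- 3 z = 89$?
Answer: $- \frac{178 \sqrt{182}}{3} \approx -800.45$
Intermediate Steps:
$U = 2 \sqrt{13}$ ($U = \sqrt{52} = 2 \sqrt{13} \approx 7.2111$)
$z = - \frac{89}{3}$ ($z = \left(- \frac{1}{3}\right) 89 = - \frac{89}{3} \approx -29.667$)
$I{\left(b \right)} = \sqrt{-4 + 2 b}$ ($I{\left(b \right)} = \sqrt{b + \left(b - 4\right)} = \sqrt{b + \left(-4 + b\right)} = \sqrt{-4 + 2 b}$)
$U z I{\left(A \right)} = 2 \sqrt{13} \left(- \frac{89}{3}\right) \sqrt{-4 + 2 \cdot 9} = - \frac{178 \sqrt{13}}{3} \sqrt{-4 + 18} = - \frac{178 \sqrt{13}}{3} \sqrt{14} = - \frac{178 \sqrt{182}}{3}$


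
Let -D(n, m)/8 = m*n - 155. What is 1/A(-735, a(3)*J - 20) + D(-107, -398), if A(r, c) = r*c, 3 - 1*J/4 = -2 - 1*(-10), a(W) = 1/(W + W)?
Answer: -5821533199/17150 ≈ -3.3945e+5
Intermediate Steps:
D(n, m) = 1240 - 8*m*n (D(n, m) = -8*(m*n - 155) = -8*(-155 + m*n) = 1240 - 8*m*n)
a(W) = 1/(2*W)
J = -20 (J = 12 - 4*(-2 - 1*(-10)) = 12 - 4*(-2 + 10) = 12 - 4*8 = 12 - 32 = -20)
A(r, c) = c*r
1/A(-735, a(3)*J - 20) + D(-107, -398) = 1/((((½)/3)*(-20) - 20)*(-735)) + (1240 - 8*(-398)*(-107)) = 1/((((½)*(⅓))*(-20) - 20)*(-735)) + (1240 - 340688) = 1/(((⅙)*(-20) - 20)*(-735)) - 339448 = 1/((-10/3 - 20)*(-735)) - 339448 = 1/(-70/3*(-735)) - 339448 = 1/17150 - 339448 = -5821533199/17150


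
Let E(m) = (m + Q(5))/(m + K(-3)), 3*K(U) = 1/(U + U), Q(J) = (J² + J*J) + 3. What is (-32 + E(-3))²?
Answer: 283024/121 ≈ 2339.0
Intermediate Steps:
Q(J) = 3 + 2*J² (Q(J) = (J² + J²) + 3 = 2*J² + 3 = 3 + 2*J²)
K(U) = 1/(6*U) (K(U) = 1/(3*(U + U)) = 1/(3*((2*U))) = (1/(2*U))/3 = 1/(6*U))
E(m) = (53 + m)/(-1/18 + m) (E(m) = (m + (3 + 2*5²))/(m + (⅙)/(-3)) = (m + (3 + 2*25))/(m + (⅙)*(-⅓)) = (m + (3 + 50))/(m - 1/18) = (m + 53)/(-1/18 + m) = (53 + m)/(-1/18 + m))
(-32 + E(-3))² = (-32 + 18*(53 - 3)/(-1 + 18*(-3)))² = (-32 + 18*50/(-1 - 54))² = (-32 + 18*50/(-55))² = (-32 + 18*(-1/55)*50)² = (-32 - 180/11)² = (-532/11)² = 283024/121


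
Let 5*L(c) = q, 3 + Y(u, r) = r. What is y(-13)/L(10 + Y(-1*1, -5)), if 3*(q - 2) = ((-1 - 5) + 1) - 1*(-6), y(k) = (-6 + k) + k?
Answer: -480/7 ≈ -68.571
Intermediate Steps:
Y(u, r) = -3 + r
y(k) = -6 + 2*k
q = 7/3 (q = 2 + (((-1 - 5) + 1) - 1*(-6))/3 = 2 + ((-6 + 1) + 6)/3 = 2 + (-5 + 6)/3 = 2 + (1/3)*1 = 2 + 1/3 = 7/3 ≈ 2.3333)
L(c) = 7/15 (L(c) = (1/5)*(7/3) = 7/15)
y(-13)/L(10 + Y(-1*1, -5)) = (-6 + 2*(-13))/(7/15) = (-6 - 26)*(15/7) = -32*15/7 = -480/7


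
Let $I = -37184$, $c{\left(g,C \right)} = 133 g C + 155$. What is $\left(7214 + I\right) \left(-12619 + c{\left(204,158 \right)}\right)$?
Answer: $-128103528240$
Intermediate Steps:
$c{\left(g,C \right)} = 155 + 133 C g$ ($c{\left(g,C \right)} = 133 C g + 155 = 155 + 133 C g$)
$\left(7214 + I\right) \left(-12619 + c{\left(204,158 \right)}\right) = \left(7214 - 37184\right) \left(-12619 + \left(155 + 133 \cdot 158 \cdot 204\right)\right) = - 29970 \left(-12619 + \left(155 + 4286856\right)\right) = - 29970 \left(-12619 + 4287011\right) = \left(-29970\right) 4274392 = -128103528240$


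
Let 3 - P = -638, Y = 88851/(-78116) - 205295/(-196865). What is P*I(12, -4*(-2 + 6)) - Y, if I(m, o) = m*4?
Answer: 94632236859403/3075661268 ≈ 30768.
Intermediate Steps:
I(m, o) = 4*m
Y = -290965579/3075661268 (Y = 88851*(-1/78116) - 205295*(-1/196865) = -88851/78116 + 41059/39373 = -290965579/3075661268 ≈ -0.094603)
P = 641 (P = 3 - 1*(-638) = 3 + 638 = 641)
P*I(12, -4*(-2 + 6)) - Y = 641*(4*12) - 1*(-290965579/3075661268) = 641*48 + 290965579/3075661268 = 30768 + 290965579/3075661268 = 94632236859403/3075661268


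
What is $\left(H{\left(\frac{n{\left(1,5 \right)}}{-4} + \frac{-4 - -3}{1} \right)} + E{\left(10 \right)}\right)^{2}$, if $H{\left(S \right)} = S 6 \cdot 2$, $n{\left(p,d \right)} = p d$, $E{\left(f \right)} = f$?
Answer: $289$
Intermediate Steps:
$n{\left(p,d \right)} = d p$
$H{\left(S \right)} = 12 S$ ($H{\left(S \right)} = 6 S 2 = 12 S$)
$\left(H{\left(\frac{n{\left(1,5 \right)}}{-4} + \frac{-4 - -3}{1} \right)} + E{\left(10 \right)}\right)^{2} = \left(12 \left(\frac{5 \cdot 1}{-4} + \frac{-4 - -3}{1}\right) + 10\right)^{2} = \left(12 \left(5 \left(- \frac{1}{4}\right) + \left(-4 + 3\right) 1\right) + 10\right)^{2} = \left(12 \left(- \frac{5}{4} - 1\right) + 10\right)^{2} = \left(12 \left(- \frac{9}{4}\right) + 10\right)^{2} = \left(-27 + 10\right)^{2} = \left(-17\right)^{2} = 289$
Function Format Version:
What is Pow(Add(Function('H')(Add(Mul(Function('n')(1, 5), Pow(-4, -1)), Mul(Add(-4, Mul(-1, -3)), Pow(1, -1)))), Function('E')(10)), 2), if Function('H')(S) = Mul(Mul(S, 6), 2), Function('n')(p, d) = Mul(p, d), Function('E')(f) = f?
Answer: 289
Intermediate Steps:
Function('n')(p, d) = Mul(d, p)
Function('H')(S) = Mul(12, S) (Function('H')(S) = Mul(Mul(6, S), 2) = Mul(12, S))
Pow(Add(Function('H')(Add(Mul(Function('n')(1, 5), Pow(-4, -1)), Mul(Add(-4, Mul(-1, -3)), Pow(1, -1)))), Function('E')(10)), 2) = Pow(Add(Mul(12, Add(Mul(Mul(5, 1), Pow(-4, -1)), Mul(Add(-4, Mul(-1, -3)), Pow(1, -1)))), 10), 2) = Pow(Add(Mul(12, Add(Mul(5, Rational(-1, 4)), Mul(Add(-4, 3), 1))), 10), 2) = Pow(Add(Mul(12, Add(Rational(-5, 4), Mul(-1, 1))), 10), 2) = Pow(Add(Mul(12, Add(Rational(-5, 4), -1)), 10), 2) = Pow(Add(Mul(12, Rational(-9, 4)), 10), 2) = Pow(Add(-27, 10), 2) = Pow(-17, 2) = 289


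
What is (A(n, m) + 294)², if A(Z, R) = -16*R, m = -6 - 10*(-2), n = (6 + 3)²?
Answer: 4900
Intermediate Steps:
n = 81 (n = 9² = 81)
m = 14 (m = -6 - 1*(-20) = -6 + 20 = 14)
(A(n, m) + 294)² = (-16*14 + 294)² = (-224 + 294)² = 70² = 4900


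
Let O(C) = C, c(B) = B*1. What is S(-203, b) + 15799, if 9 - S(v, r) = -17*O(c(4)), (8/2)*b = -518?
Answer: 15876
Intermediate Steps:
b = -259/2 (b = (¼)*(-518) = -259/2 ≈ -129.50)
c(B) = B
S(v, r) = 77 (S(v, r) = 9 - (-17)*4 = 9 - 1*(-68) = 9 + 68 = 77)
S(-203, b) + 15799 = 77 + 15799 = 15876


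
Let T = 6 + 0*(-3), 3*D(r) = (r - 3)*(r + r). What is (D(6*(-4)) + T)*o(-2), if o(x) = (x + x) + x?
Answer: -2628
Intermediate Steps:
o(x) = 3*x (o(x) = 2*x + x = 3*x)
D(r) = 2*r*(-3 + r)/3 (D(r) = ((r - 3)*(r + r))/3 = ((-3 + r)*(2*r))/3 = (2*r*(-3 + r))/3 = 2*r*(-3 + r)/3)
T = 6 (T = 6 + 0 = 6)
(D(6*(-4)) + T)*o(-2) = (2*(6*(-4))*(-3 + 6*(-4))/3 + 6)*(3*(-2)) = ((⅔)*(-24)*(-3 - 24) + 6)*(-6) = ((⅔)*(-24)*(-27) + 6)*(-6) = (432 + 6)*(-6) = 438*(-6) = -2628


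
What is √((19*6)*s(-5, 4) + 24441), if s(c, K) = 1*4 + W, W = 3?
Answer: √25239 ≈ 158.87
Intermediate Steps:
s(c, K) = 7 (s(c, K) = 1*4 + 3 = 4 + 3 = 7)
√((19*6)*s(-5, 4) + 24441) = √((19*6)*7 + 24441) = √(114*7 + 24441) = √(798 + 24441) = √25239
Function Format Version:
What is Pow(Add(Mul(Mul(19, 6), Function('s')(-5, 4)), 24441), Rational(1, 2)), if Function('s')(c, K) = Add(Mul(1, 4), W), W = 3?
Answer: Pow(25239, Rational(1, 2)) ≈ 158.87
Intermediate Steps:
Function('s')(c, K) = 7 (Function('s')(c, K) = Add(Mul(1, 4), 3) = Add(4, 3) = 7)
Pow(Add(Mul(Mul(19, 6), Function('s')(-5, 4)), 24441), Rational(1, 2)) = Pow(Add(Mul(Mul(19, 6), 7), 24441), Rational(1, 2)) = Pow(Add(Mul(114, 7), 24441), Rational(1, 2)) = Pow(Add(798, 24441), Rational(1, 2)) = Pow(25239, Rational(1, 2))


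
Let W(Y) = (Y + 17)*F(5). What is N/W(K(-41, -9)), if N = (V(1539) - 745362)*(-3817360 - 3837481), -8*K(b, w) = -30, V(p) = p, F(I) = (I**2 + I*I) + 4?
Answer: 5081523246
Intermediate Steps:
F(I) = 4 + 2*I**2 (F(I) = (I**2 + I**2) + 4 = 2*I**2 + 4 = 4 + 2*I**2)
K(b, w) = 15/4 (K(b, w) = -1/8*(-30) = 15/4)
W(Y) = 918 + 54*Y (W(Y) = (Y + 17)*(4 + 2*5**2) = (17 + Y)*(4 + 2*25) = (17 + Y)*(4 + 50) = (17 + Y)*54 = 918 + 54*Y)
N = 5693846797143 (N = (1539 - 745362)*(-3817360 - 3837481) = -743823*(-7654841) = 5693846797143)
N/W(K(-41, -9)) = 5693846797143/(918 + 54*(15/4)) = 5693846797143/(918 + 405/2) = 5693846797143/(2241/2) = 5693846797143*(2/2241) = 5081523246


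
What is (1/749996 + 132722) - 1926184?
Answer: -1345089326151/749996 ≈ -1.7935e+6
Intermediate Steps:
(1/749996 + 132722) - 1926184 = 99540969113/749996 - 1926184 = -1345089326151/749996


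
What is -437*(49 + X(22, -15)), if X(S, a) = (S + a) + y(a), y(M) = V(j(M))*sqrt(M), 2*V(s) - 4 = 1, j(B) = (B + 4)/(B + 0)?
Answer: -24472 - 2185*I*sqrt(15)/2 ≈ -24472.0 - 4231.2*I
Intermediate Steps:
j(B) = (4 + B)/B
V(s) = 5/2 (V(s) = 2 + (1/2)*1 = 2 + 1/2 = 5/2)
y(M) = 5*sqrt(M)/2
X(S, a) = S + a + 5*sqrt(a)/2 (X(S, a) = (S + a) + 5*sqrt(a)/2 = S + a + 5*sqrt(a)/2)
-437*(49 + X(22, -15)) = -437*(49 + (22 - 15 + 5*sqrt(-15)/2)) = -437*(49 + (22 - 15 + 5*(I*sqrt(15))/2)) = -437*(49 + (22 - 15 + 5*I*sqrt(15)/2)) = -437*(49 + (7 + 5*I*sqrt(15)/2)) = -437*(56 + 5*I*sqrt(15)/2) = -24472 - 2185*I*sqrt(15)/2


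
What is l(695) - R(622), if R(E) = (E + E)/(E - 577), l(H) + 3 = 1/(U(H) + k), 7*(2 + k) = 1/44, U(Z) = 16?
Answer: -5933767/194085 ≈ -30.573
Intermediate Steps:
k = -615/308 (k = -2 + (1/7)/44 = -2 + (1/7)*(1/44) = -2 + 1/308 = -615/308 ≈ -1.9968)
l(H) = -12631/4313 (l(H) = -3 + 1/(16 - 615/308) = -3 + 1/(4313/308) = -3 + 308/4313 = -12631/4313)
R(E) = 2*E/(-577 + E) (R(E) = (2*E)/(-577 + E) = 2*E/(-577 + E))
l(695) - R(622) = -12631/4313 - 2*622/(-577 + 622) = -12631/4313 - 2*622/45 = -12631/4313 - 1*1244/45 = -12631/4313 - 1244/45 = -5933767/194085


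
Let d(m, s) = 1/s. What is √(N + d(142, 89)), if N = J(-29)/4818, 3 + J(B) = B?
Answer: √211184985/214401 ≈ 0.067780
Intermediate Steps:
J(B) = -3 + B
N = -16/2409 (N = (-3 - 29)/4818 = -32*1/4818 = -16/2409 ≈ -0.0066418)
√(N + d(142, 89)) = √(-16/2409 + 1/89) = √(985/214401) = √211184985/214401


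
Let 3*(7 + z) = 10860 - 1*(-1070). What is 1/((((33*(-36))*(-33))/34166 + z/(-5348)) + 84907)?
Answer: 24916332/2115581096855 ≈ 1.1778e-5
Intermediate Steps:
z = 11909/3 (z = -7 + (10860 - 1*(-1070))/3 = -7 + (10860 + 1070)/3 = -7 + (⅓)*11930 = -7 + 11930/3 = 11909/3 ≈ 3969.7)
1/((((33*(-36))*(-33))/34166 + z/(-5348)) + 84907) = 1/((((33*(-36))*(-33))/34166 + (11909/3)/(-5348)) + 84907) = 1/((-1188*(-33)*(1/34166) + (11909/3)*(-1/5348)) + 84907) = 1/((39204*(1/34166) - 11909/16044) + 84907) = 1/((1782/1553 - 11909/16044) + 84907) = 1/(10095731/24916332 + 84907) = 1/(2115581096855/24916332) = 24916332/2115581096855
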